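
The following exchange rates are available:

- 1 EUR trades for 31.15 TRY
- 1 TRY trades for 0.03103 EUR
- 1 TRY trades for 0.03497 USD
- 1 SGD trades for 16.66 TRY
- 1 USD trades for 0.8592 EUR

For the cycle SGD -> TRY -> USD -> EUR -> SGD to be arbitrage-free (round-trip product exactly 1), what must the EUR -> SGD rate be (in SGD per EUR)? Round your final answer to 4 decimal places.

Known legs of the cycle: 16.66 × 0.03497 × 0.8592 = 0.50057009184
For no arbitrage the full-cycle product must be 1, so the missing rate is 1 / 0.50057009184 ≈ 1.997722.

1.9977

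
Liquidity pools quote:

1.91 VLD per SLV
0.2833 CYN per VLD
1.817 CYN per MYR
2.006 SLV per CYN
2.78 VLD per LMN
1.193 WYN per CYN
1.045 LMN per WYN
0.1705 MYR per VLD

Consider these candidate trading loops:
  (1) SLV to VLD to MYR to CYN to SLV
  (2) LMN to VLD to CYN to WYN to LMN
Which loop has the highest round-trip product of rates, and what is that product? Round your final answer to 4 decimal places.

1.1870

(1) 1.91 × 0.1705 × 1.817 × 2.006 = 1.18698
(2) 2.78 × 0.2833 × 1.193 × 1.045 = 0.98186
Highest is cycle (1) at 1.1870 (>1, arbitrage).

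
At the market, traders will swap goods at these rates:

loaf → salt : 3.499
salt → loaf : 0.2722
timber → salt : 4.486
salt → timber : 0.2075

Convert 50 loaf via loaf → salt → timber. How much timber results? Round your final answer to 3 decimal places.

50 loaf × 3.499 = 174.95 salt
174.95 salt × 0.2075 = 36.302125 timber

36.302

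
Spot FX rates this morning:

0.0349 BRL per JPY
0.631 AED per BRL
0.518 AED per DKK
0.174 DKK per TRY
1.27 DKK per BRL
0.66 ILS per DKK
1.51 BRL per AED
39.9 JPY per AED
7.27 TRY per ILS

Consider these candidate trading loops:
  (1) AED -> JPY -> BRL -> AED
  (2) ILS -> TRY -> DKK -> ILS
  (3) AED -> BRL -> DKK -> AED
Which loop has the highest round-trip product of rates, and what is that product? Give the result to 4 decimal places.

(1) 39.9 × 0.0349 × 0.631 = 0.87867
(2) 7.27 × 0.174 × 0.66 = 0.83489
(3) 1.51 × 1.27 × 0.518 = 0.99337
Highest is cycle (3) at 0.9934 (≤1, no arbitrage).

0.9934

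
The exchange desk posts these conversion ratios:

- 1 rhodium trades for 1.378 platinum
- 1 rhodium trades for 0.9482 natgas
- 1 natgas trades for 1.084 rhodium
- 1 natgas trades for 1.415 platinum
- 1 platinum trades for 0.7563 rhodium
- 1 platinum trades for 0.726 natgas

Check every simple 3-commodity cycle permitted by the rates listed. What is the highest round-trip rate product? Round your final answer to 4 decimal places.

1.0845

platinum→natgas→rhodium→platinum: 0.726 × 1.084 × 1.378 = 1.08446
platinum→rhodium→natgas→platinum: 0.7563 × 0.9482 × 1.415 = 1.01473
Maximum is platinum→natgas→rhodium→platinum at 1.0845; arbitrage exists.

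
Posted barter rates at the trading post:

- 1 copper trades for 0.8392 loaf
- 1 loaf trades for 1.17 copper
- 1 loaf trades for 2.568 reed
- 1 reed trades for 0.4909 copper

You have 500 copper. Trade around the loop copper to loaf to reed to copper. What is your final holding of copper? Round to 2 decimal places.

528.96

500 copper × 0.8392 = 419.6 loaf
419.6 loaf × 2.568 = 1077.5328 reed
1077.5328 reed × 0.4909 = 528.96085152 copper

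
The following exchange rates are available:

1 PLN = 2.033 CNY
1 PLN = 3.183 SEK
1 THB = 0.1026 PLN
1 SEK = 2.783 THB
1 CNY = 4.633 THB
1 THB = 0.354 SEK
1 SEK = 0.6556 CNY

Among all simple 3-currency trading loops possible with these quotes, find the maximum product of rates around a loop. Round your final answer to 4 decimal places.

CNY→THB→SEK→CNY: 4.633 × 0.354 × 0.6556 = 1.07524
CNY→THB→PLN→CNY: 4.633 × 0.1026 × 2.033 = 0.96638
SEK→THB→PLN→SEK: 2.783 × 0.1026 × 3.183 = 0.90886
Maximum is CNY→THB→SEK→CNY at 1.0752; arbitrage exists.

1.0752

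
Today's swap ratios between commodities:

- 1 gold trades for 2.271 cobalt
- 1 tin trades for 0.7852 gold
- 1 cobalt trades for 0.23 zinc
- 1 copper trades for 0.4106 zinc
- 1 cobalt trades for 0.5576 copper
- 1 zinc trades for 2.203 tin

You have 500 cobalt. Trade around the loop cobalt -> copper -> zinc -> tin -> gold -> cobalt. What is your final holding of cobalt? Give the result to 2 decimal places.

500 cobalt × 0.5576 = 278.8 copper
278.8 copper × 0.4106 = 114.47528 zinc
114.47528 zinc × 2.203 = 252.18904184 tin
252.18904184 tin × 0.7852 = 198.018835652768 gold
198.018835652768 gold × 2.271 = 449.700775767436128 cobalt

449.70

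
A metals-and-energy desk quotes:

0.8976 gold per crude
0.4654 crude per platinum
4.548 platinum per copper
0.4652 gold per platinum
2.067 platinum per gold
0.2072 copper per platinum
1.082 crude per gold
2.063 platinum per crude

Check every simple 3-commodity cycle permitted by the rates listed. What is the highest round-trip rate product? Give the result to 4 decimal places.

1.0384

platinum→gold→crude→platinum: 0.4652 × 1.082 × 2.063 = 1.03840
platinum→crude→gold→platinum: 0.4654 × 0.8976 × 2.067 = 0.86347
Maximum is platinum→gold→crude→platinum at 1.0384; arbitrage exists.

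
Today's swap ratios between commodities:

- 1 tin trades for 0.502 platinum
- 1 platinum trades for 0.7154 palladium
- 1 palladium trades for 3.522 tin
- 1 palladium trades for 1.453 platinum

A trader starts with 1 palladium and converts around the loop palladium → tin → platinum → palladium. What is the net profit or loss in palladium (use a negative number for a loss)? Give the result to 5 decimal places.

1 palladium × 3.522 = 3.522 tin
3.522 tin × 0.502 = 1.768044 platinum
1.768044 platinum × 0.7154 = 1.2648586776 palladium
Net change: 1.2648586776 − 1 = 0.2648586776 palladium

0.26486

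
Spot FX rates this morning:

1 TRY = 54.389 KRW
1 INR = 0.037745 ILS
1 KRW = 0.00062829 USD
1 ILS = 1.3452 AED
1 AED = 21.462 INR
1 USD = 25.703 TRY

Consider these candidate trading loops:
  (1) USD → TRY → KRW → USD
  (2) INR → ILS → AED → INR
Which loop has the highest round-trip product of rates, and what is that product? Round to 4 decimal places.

(1) 25.703 × 54.389 × 0.00062829 = 0.87832
(2) 0.037745 × 1.3452 × 21.462 = 1.08972
Highest is cycle (2) at 1.0897 (>1, arbitrage).

1.0897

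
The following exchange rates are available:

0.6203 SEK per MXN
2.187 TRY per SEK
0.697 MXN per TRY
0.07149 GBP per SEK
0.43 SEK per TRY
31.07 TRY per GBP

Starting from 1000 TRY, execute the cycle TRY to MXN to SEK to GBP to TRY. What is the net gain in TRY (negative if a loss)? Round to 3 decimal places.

-39.669

1000 TRY × 0.697 = 697 MXN
697 MXN × 0.6203 = 432.3491 SEK
432.3491 SEK × 0.07149 = 30.908637159 GBP
30.908637159 GBP × 31.07 = 960.33135653013 TRY
Net change: 960.33135653013 − 1000 = -39.66864346987 TRY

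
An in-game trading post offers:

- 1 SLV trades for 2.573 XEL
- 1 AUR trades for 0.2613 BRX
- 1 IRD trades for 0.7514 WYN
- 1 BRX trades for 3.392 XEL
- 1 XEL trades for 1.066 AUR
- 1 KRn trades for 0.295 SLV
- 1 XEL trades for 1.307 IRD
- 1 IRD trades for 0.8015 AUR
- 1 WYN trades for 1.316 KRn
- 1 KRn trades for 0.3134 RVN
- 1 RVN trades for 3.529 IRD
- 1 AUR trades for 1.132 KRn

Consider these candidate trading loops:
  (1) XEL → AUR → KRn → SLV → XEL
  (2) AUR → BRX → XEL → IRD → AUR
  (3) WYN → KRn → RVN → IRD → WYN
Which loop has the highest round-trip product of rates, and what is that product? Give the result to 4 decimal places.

(1) 1.066 × 1.132 × 0.295 × 2.573 = 0.91594
(2) 0.2613 × 3.392 × 1.307 × 0.8015 = 0.92848
(3) 1.316 × 0.3134 × 3.529 × 0.7514 = 1.09365
Highest is cycle (3) at 1.0936 (>1, arbitrage).

1.0936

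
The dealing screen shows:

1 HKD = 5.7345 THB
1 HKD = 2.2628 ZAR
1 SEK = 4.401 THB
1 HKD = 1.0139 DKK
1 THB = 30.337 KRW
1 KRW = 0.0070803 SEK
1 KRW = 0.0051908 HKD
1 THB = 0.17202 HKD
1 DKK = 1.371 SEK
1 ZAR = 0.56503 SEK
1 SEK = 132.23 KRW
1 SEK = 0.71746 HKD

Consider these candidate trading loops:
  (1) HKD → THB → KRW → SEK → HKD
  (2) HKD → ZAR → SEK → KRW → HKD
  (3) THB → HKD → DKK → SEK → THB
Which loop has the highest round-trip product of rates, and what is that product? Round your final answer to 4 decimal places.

(1) 5.7345 × 30.337 × 0.0070803 × 0.71746 = 0.88373
(2) 2.2628 × 0.56503 × 132.23 × 0.0051908 = 0.87757
(3) 0.17202 × 1.0139 × 1.371 × 4.401 = 1.05236
Highest is cycle (3) at 1.0524 (>1, arbitrage).

1.0524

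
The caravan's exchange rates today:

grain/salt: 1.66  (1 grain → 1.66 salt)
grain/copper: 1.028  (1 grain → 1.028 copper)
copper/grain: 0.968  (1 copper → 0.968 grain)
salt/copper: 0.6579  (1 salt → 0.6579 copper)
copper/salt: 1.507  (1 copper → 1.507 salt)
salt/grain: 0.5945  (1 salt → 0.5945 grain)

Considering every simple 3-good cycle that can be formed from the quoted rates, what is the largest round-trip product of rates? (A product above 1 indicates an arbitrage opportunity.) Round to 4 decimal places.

copper→grain→salt→copper: 0.968 × 1.66 × 0.6579 = 1.05717
copper→salt→grain→copper: 1.507 × 0.5945 × 1.028 = 0.92100
Maximum is copper→grain→salt→copper at 1.0572; arbitrage exists.

1.0572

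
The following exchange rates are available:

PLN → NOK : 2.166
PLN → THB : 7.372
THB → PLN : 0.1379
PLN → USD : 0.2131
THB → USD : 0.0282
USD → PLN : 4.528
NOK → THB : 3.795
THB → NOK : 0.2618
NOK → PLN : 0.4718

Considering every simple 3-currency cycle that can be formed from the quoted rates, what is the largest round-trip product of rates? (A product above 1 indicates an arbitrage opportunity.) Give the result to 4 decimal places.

PLN→NOK→THB→PLN: 2.166 × 3.795 × 0.1379 = 1.13353
USD→PLN→THB→USD: 4.528 × 7.372 × 0.0282 = 0.94133
PLN→THB→NOK→PLN: 7.372 × 0.2618 × 0.4718 = 0.91057
Maximum is PLN→NOK→THB→PLN at 1.1335; arbitrage exists.

1.1335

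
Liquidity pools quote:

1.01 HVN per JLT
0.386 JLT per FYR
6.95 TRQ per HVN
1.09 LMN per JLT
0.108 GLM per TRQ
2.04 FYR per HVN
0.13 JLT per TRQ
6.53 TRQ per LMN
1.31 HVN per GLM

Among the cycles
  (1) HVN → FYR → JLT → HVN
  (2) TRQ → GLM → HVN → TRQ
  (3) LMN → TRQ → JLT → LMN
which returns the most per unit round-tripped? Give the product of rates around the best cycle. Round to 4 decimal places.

(1) 2.04 × 0.386 × 1.01 = 0.79531
(2) 0.108 × 1.31 × 6.95 = 0.98329
(3) 6.53 × 0.13 × 1.09 = 0.92530
Highest is cycle (2) at 0.9833 (≤1, no arbitrage).

0.9833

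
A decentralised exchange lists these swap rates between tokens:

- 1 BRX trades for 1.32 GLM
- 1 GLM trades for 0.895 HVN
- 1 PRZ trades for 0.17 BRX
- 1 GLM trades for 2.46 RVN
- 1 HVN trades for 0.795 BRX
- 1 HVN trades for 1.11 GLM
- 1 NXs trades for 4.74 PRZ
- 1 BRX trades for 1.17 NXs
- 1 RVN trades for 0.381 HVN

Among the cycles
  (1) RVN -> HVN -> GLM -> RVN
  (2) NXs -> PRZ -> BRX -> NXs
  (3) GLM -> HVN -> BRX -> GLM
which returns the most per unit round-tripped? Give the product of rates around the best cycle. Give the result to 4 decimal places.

1.0404

(1) 0.381 × 1.11 × 2.46 = 1.04036
(2) 4.74 × 0.17 × 1.17 = 0.94279
(3) 0.895 × 0.795 × 1.32 = 0.93921
Highest is cycle (1) at 1.0404 (>1, arbitrage).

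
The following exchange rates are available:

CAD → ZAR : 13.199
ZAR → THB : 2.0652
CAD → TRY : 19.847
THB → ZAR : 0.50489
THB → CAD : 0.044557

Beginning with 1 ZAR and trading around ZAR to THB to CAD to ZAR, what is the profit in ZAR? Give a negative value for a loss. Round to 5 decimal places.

0.21456

1 ZAR × 2.0652 = 2.0652 THB
2.0652 THB × 0.044557 = 0.0920191164 CAD
0.0920191164 CAD × 13.199 = 1.2145603173636 ZAR
Net change: 1.2145603173636 − 1 = 0.2145603173636 ZAR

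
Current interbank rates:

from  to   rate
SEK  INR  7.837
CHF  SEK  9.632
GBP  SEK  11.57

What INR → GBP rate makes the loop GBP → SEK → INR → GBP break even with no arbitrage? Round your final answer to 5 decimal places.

Known legs of the cycle: 11.57 × 7.837 = 90.67409
For no arbitrage the full-cycle product must be 1, so the missing rate is 1 / 90.67409 ≈ 0.0110285.

0.01103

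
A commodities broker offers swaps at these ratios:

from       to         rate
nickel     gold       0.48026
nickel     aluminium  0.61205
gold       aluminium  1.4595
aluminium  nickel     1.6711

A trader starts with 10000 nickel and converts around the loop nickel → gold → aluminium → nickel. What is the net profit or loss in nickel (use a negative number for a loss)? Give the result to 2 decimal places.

10000 nickel × 0.48026 = 4802.6 gold
4802.6 gold × 1.4595 = 7009.3947 aluminium
7009.3947 aluminium × 1.6711 = 11713.39948317 nickel
Net change: 11713.39948317 − 10000 = 1713.39948317 nickel

1713.40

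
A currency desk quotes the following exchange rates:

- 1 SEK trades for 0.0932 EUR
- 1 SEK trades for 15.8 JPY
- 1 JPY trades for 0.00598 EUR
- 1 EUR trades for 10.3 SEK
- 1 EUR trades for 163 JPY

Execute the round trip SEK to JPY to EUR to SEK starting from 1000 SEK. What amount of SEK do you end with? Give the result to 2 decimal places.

1000 SEK × 15.8 = 15800 JPY
15800 JPY × 0.00598 = 94.484 EUR
94.484 EUR × 10.3 = 973.1852 SEK

973.19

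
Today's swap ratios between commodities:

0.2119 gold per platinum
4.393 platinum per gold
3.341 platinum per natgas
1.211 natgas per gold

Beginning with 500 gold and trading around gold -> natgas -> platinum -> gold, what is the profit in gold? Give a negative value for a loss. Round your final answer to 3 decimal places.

500 gold × 1.211 = 605.5 natgas
605.5 natgas × 3.341 = 2022.9755 platinum
2022.9755 platinum × 0.2119 = 428.66850845 gold
Net change: 428.66850845 − 500 = -71.33149155 gold

-71.331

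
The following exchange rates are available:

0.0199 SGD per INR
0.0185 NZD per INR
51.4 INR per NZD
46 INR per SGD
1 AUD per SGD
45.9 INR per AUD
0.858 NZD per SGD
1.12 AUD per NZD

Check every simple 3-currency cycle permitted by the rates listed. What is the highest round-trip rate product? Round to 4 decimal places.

0.9510

AUD→INR→NZD→AUD: 45.9 × 0.0185 × 1.12 = 0.95105
AUD→INR→SGD→AUD: 45.9 × 0.0199 × 1 = 0.91341
INR→SGD→NZD→INR: 0.0199 × 0.858 × 51.4 = 0.87761
Maximum is AUD→INR→NZD→AUD at 0.9510; no arbitrage — every cycle loses value.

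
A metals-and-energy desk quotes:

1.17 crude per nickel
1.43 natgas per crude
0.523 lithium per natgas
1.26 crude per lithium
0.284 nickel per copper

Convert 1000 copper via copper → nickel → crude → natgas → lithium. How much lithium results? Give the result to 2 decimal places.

248.51

1000 copper × 0.284 = 284 nickel
284 nickel × 1.17 = 332.28 crude
332.28 crude × 1.43 = 475.1604 natgas
475.1604 natgas × 0.523 = 248.5088892 lithium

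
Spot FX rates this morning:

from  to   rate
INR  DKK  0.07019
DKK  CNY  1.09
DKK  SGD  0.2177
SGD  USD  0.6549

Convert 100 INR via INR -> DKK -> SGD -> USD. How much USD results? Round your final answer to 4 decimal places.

1.0007

100 INR × 0.07019 = 7.019 DKK
7.019 DKK × 0.2177 = 1.5280363 SGD
1.5280363 SGD × 0.6549 = 1.00071097287 USD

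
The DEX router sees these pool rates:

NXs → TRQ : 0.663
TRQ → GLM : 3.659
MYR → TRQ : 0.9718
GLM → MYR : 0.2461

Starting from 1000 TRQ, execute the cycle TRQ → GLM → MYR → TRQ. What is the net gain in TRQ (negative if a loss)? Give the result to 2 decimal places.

1000 TRQ × 3.659 = 3659 GLM
3659 GLM × 0.2461 = 900.4799 MYR
900.4799 MYR × 0.9718 = 875.08636682 TRQ
Net change: 875.08636682 − 1000 = -124.91363318 TRQ

-124.91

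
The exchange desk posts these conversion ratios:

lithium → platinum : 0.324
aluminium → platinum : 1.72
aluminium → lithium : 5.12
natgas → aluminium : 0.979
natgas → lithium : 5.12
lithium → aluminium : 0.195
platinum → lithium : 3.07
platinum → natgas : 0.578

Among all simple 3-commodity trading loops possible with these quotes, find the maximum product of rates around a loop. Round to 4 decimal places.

1.0297

platinum→lithium→aluminium→platinum: 3.07 × 0.195 × 1.72 = 1.02968
platinum→natgas→aluminium→platinum: 0.578 × 0.979 × 1.72 = 0.97328
platinum→natgas→lithium→platinum: 0.578 × 5.12 × 0.324 = 0.95883
Maximum is platinum→lithium→aluminium→platinum at 1.0297; arbitrage exists.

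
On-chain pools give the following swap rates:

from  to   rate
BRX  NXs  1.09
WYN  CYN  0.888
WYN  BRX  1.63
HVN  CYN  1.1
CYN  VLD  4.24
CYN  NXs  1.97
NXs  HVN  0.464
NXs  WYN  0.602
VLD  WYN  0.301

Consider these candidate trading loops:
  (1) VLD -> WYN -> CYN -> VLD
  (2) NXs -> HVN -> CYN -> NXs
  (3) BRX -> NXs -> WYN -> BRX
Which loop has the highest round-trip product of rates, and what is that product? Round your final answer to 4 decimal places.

(1) 0.301 × 0.888 × 4.24 = 1.13330
(2) 0.464 × 1.1 × 1.97 = 1.00549
(3) 1.09 × 0.602 × 1.63 = 1.06957
Highest is cycle (1) at 1.1333 (>1, arbitrage).

1.1333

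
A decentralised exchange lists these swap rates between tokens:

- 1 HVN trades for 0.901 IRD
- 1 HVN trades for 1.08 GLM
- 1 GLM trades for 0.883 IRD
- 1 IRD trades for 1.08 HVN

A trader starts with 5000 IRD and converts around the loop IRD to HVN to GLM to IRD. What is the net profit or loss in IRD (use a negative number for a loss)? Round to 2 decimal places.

149.66

5000 IRD × 1.08 = 5400 HVN
5400 HVN × 1.08 = 5832 GLM
5832 GLM × 0.883 = 5149.656 IRD
Net change: 5149.656 − 5000 = 149.656 IRD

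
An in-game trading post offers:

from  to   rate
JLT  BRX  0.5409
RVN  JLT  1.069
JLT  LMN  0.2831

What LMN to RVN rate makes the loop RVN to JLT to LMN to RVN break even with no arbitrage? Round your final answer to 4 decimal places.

3.3043

Known legs of the cycle: 1.069 × 0.2831 = 0.3026339
For no arbitrage the full-cycle product must be 1, so the missing rate is 1 / 0.3026339 ≈ 3.304322.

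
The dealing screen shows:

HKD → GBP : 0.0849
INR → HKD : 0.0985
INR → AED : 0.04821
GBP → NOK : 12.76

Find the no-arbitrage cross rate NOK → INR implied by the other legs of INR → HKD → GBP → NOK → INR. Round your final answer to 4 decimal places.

9.3714

Known legs of the cycle: 0.0985 × 0.0849 × 12.76 = 0.106707414
For no arbitrage the full-cycle product must be 1, so the missing rate is 1 / 0.106707414 ≈ 9.371420.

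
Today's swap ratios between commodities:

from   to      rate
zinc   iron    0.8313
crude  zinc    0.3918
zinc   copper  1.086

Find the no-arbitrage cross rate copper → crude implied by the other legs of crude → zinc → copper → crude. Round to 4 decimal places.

2.3502

Known legs of the cycle: 0.3918 × 1.086 = 0.4254948
For no arbitrage the full-cycle product must be 1, so the missing rate is 1 / 0.4254948 ≈ 2.350205.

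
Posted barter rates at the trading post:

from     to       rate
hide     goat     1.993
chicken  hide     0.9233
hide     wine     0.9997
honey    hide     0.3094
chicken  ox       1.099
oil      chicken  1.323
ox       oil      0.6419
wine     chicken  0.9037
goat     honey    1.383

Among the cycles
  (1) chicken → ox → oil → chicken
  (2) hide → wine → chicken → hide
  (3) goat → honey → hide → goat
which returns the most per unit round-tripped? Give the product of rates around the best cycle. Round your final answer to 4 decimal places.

(1) 1.099 × 0.6419 × 1.323 = 0.93331
(2) 0.9997 × 0.9037 × 0.9233 = 0.83414
(3) 1.383 × 0.3094 × 1.993 = 0.85281
Highest is cycle (1) at 0.9333 (≤1, no arbitrage).

0.9333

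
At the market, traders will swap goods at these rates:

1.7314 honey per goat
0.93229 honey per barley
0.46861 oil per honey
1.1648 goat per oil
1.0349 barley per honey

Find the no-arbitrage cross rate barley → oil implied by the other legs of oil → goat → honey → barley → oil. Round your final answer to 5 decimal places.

Known legs of the cycle: 1.1648 × 1.7314 × 1.0349 = 2.087118761728
For no arbitrage the full-cycle product must be 1, so the missing rate is 1 / 2.087118761728 ≈ 0.4791294.

0.47913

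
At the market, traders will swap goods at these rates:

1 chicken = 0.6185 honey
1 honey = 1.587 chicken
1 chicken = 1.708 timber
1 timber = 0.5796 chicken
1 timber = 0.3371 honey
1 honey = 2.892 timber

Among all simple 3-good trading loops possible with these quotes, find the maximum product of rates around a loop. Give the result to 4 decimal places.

1.0367

timber→chicken→honey→timber: 0.5796 × 0.6185 × 2.892 = 1.03673
timber→honey→chicken→timber: 0.3371 × 1.587 × 1.708 = 0.91374
Maximum is timber→chicken→honey→timber at 1.0367; arbitrage exists.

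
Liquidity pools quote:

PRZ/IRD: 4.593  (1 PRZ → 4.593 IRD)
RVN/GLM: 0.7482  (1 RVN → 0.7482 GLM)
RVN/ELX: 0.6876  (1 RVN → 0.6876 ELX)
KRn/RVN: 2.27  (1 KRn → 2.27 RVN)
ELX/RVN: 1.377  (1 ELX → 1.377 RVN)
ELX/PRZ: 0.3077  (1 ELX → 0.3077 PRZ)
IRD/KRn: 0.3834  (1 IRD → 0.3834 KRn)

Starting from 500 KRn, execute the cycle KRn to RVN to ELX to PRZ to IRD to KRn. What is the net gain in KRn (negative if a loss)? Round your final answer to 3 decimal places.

-77.129

500 KRn × 2.27 = 1135 RVN
1135 RVN × 0.6876 = 780.426 ELX
780.426 ELX × 0.3077 = 240.1370802 PRZ
240.1370802 PRZ × 4.593 = 1102.9496093586 IRD
1102.9496093586 IRD × 0.3834 = 422.87088022808724 KRn
Net change: 422.87088022808724 − 500 = -77.12911977191276 KRn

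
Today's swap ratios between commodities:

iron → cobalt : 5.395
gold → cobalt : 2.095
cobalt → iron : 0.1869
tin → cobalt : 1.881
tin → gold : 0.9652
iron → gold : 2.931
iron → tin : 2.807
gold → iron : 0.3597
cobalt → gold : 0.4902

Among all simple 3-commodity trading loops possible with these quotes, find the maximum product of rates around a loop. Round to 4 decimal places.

1.1476

cobalt→iron→gold→cobalt: 0.1869 × 2.931 × 2.095 = 1.14765
cobalt→iron→tin→cobalt: 0.1869 × 2.807 × 1.881 = 0.98683
gold→iron→tin→gold: 0.3597 × 2.807 × 0.9652 = 0.97454
cobalt→gold→iron→cobalt: 0.4902 × 0.3597 × 5.395 = 0.95127
Maximum is cobalt→iron→gold→cobalt at 1.1476; arbitrage exists.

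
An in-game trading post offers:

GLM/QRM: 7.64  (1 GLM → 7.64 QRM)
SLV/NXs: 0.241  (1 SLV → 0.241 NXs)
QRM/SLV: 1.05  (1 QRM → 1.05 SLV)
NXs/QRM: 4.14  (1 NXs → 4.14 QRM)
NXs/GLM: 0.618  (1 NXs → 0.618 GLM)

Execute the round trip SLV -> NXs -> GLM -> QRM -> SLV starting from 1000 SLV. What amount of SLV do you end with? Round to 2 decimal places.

1000 SLV × 0.241 = 241 NXs
241 NXs × 0.618 = 148.938 GLM
148.938 GLM × 7.64 = 1137.88632 QRM
1137.88632 QRM × 1.05 = 1194.780636 SLV

1194.78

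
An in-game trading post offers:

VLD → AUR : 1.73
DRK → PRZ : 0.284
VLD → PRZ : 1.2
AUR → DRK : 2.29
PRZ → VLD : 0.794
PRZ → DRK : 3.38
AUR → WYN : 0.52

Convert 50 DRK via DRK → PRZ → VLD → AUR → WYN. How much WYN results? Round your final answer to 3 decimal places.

10.143

50 DRK × 0.284 = 14.2 PRZ
14.2 PRZ × 0.794 = 11.2748 VLD
11.2748 VLD × 1.73 = 19.505404 AUR
19.505404 AUR × 0.52 = 10.14281008 WYN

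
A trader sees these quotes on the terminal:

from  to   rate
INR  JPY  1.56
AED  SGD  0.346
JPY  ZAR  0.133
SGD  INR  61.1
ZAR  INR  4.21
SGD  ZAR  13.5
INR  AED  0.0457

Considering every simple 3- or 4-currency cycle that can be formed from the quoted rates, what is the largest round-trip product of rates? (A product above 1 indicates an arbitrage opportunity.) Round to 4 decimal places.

0.9661

AED→SGD→INR→AED: 0.346 × 61.1 × 0.0457 = 0.96613
ZAR→INR→AED→SGD→ZAR: 4.21 × 0.0457 × 0.346 × 13.5 = 0.89869
ZAR→INR→JPY→ZAR: 4.21 × 1.56 × 0.133 = 0.87349
Maximum is AED→SGD→INR→AED at 0.9661; no arbitrage — every cycle loses value.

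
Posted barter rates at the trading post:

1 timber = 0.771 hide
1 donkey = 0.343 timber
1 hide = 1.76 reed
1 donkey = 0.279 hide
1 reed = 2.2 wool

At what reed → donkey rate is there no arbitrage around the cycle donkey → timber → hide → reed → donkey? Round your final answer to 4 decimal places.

2.1485

Known legs of the cycle: 0.343 × 0.771 × 1.76 = 0.46543728
For no arbitrage the full-cycle product must be 1, so the missing rate is 1 / 0.46543728 ≈ 2.148517.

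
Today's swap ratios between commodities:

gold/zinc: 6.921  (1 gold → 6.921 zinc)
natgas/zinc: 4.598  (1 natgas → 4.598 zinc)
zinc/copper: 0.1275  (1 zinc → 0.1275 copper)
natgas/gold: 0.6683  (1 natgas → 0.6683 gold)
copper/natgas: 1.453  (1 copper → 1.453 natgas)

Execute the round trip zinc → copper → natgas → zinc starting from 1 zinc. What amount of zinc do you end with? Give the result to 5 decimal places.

1 zinc × 0.1275 = 0.1275 copper
0.1275 copper × 1.453 = 0.1852575 natgas
0.1852575 natgas × 4.598 = 0.851813985 zinc

0.85181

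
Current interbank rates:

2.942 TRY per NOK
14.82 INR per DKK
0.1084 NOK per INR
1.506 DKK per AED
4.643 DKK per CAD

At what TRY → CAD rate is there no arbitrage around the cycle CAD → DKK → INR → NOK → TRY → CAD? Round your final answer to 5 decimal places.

0.04557

Known legs of the cycle: 4.643 × 14.82 × 0.1084 × 2.942 = 21.944153772528
For no arbitrage the full-cycle product must be 1, so the missing rate is 1 / 21.944153772528 ≈ 0.0455702.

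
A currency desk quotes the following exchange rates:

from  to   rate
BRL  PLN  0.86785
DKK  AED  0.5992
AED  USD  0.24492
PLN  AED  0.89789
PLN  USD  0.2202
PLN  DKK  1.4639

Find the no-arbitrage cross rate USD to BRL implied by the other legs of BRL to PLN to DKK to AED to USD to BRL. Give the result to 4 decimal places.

5.3635

Known legs of the cycle: 0.86785 × 1.4639 × 0.5992 × 0.24492 = 0.18644559798345936
For no arbitrage the full-cycle product must be 1, so the missing rate is 1 / 0.18644559798345936 ≈ 5.363495.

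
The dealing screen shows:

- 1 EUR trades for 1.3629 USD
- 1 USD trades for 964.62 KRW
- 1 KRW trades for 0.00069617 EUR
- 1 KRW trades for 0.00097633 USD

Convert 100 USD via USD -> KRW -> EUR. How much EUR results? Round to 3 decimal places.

100 USD × 964.62 = 96462 KRW
96462 KRW × 0.00069617 = 67.15395054 EUR

67.154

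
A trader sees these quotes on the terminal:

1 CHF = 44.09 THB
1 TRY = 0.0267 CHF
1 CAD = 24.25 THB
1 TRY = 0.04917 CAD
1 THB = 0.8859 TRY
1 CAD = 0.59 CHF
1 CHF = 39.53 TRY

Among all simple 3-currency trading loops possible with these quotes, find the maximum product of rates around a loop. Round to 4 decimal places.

CAD→CHF→TRY→CAD: 0.59 × 39.53 × 0.04917 = 1.14678
CAD→THB→TRY→CAD: 24.25 × 0.8859 × 0.04917 = 1.05632
THB→TRY→CHF→THB: 0.8859 × 0.0267 × 44.09 = 1.04288
Maximum is CAD→CHF→TRY→CAD at 1.1468; arbitrage exists.

1.1468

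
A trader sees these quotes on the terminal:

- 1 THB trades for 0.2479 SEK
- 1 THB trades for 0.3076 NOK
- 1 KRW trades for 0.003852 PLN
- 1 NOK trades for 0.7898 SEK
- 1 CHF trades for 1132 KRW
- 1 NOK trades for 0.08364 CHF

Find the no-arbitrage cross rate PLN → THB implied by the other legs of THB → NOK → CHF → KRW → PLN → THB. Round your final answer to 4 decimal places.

8.9139

Known legs of the cycle: 0.3076 × 0.08364 × 1132 × 0.003852 = 0.112184552676096
For no arbitrage the full-cycle product must be 1, so the missing rate is 1 / 0.112184552676096 ≈ 8.913883.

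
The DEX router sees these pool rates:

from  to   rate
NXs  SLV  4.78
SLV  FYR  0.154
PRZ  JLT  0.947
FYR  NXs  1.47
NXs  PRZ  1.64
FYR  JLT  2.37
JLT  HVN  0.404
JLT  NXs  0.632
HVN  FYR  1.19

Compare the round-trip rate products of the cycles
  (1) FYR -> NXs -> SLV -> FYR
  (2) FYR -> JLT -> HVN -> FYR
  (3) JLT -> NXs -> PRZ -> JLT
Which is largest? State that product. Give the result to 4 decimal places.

(1) 1.47 × 4.78 × 0.154 = 1.08210
(2) 2.37 × 0.404 × 1.19 = 1.13940
(3) 0.632 × 1.64 × 0.947 = 0.98155
Highest is cycle (2) at 1.1394 (>1, arbitrage).

1.1394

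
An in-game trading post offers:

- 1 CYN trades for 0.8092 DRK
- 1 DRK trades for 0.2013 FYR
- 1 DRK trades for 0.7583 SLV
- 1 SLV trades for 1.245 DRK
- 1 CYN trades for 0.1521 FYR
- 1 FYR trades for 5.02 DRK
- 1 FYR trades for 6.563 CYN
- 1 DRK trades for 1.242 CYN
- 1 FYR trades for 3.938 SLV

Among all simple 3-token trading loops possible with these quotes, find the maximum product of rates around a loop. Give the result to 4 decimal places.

1.0691

CYN→DRK→FYR→CYN: 0.8092 × 0.2013 × 6.563 = 1.06906
SLV→DRK→FYR→SLV: 1.245 × 0.2013 × 3.938 = 0.98694
CYN→FYR→DRK→CYN: 0.1521 × 5.02 × 1.242 = 0.94832
Maximum is CYN→DRK→FYR→CYN at 1.0691; arbitrage exists.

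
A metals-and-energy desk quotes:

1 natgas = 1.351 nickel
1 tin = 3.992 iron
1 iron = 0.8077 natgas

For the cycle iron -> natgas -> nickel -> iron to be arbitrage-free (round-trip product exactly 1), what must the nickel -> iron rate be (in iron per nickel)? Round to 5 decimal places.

Known legs of the cycle: 0.8077 × 1.351 = 1.0912027
For no arbitrage the full-cycle product must be 1, so the missing rate is 1 / 1.0912027 ≈ 0.9164200.

0.91642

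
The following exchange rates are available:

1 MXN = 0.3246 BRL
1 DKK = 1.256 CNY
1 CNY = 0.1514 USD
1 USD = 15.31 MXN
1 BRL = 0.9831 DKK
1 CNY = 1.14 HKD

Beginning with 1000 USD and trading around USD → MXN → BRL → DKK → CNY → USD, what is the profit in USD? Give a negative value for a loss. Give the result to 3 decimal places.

1000 USD × 15.31 = 15310 MXN
15310 MXN × 0.3246 = 4969.626 BRL
4969.626 BRL × 0.9831 = 4885.6393206 DKK
4885.6393206 DKK × 1.256 = 6136.3629866736 CNY
6136.3629866736 CNY × 0.1514 = 929.04535618238304 USD
Net change: 929.04535618238304 − 1000 = -70.95464381761696 USD

-70.955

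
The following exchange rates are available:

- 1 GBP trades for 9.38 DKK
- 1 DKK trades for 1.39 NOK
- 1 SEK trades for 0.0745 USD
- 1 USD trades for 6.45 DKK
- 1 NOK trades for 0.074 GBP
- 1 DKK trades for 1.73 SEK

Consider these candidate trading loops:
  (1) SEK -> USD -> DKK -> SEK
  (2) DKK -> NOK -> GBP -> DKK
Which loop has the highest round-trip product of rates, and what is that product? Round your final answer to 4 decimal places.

(1) 0.0745 × 6.45 × 1.73 = 0.83131
(2) 1.39 × 0.074 × 9.38 = 0.96483
Highest is cycle (2) at 0.9648 (≤1, no arbitrage).

0.9648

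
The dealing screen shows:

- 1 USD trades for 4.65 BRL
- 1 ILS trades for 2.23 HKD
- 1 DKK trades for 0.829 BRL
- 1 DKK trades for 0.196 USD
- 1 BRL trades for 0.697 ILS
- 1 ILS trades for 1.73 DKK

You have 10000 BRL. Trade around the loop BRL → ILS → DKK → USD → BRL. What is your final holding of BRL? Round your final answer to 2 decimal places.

10000 BRL × 0.697 = 6970 ILS
6970 ILS × 1.73 = 12058.1 DKK
12058.1 DKK × 0.196 = 2363.3876 USD
2363.3876 USD × 4.65 = 10989.75234 BRL

10989.75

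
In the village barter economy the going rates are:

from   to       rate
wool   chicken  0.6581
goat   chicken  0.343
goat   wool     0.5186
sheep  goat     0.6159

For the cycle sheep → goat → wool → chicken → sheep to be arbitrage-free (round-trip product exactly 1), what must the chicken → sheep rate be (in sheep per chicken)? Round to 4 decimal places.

4.7574

Known legs of the cycle: 0.6159 × 0.5186 × 0.6581 = 0.210200917494
For no arbitrage the full-cycle product must be 1, so the missing rate is 1 / 0.210200917494 ≈ 4.757353.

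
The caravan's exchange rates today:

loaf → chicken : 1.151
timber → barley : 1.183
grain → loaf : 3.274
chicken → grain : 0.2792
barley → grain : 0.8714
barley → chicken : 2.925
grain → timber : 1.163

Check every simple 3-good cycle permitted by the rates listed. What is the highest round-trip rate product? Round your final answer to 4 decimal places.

1.1989

barley→grain→timber→barley: 0.8714 × 1.163 × 1.183 = 1.19890
chicken→grain→loaf→chicken: 0.2792 × 3.274 × 1.151 = 1.05213
Maximum is barley→grain→timber→barley at 1.1989; arbitrage exists.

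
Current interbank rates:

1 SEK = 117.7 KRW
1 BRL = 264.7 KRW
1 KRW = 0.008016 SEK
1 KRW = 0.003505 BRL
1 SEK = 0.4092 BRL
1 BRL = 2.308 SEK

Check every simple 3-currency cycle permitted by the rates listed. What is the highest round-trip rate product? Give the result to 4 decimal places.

BRL→SEK→KRW→BRL: 2.308 × 117.7 × 0.003505 = 0.95214
BRL→KRW→SEK→BRL: 264.7 × 0.008016 × 0.4092 = 0.86825
Maximum is BRL→SEK→KRW→BRL at 0.9521; no arbitrage — every cycle loses value.

0.9521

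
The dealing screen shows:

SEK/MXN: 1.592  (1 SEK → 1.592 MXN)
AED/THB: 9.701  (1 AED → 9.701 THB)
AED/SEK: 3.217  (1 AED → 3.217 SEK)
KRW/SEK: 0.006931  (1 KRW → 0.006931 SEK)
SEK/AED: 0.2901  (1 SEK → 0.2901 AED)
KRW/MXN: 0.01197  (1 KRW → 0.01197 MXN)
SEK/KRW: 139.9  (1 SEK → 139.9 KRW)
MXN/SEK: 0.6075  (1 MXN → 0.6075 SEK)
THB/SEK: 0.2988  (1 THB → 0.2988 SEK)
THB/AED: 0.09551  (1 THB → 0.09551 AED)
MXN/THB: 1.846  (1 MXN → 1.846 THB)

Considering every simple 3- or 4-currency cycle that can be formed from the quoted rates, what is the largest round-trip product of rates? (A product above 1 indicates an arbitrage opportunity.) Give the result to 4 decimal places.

1.0173

KRW→MXN→SEK→KRW: 0.01197 × 0.6075 × 139.9 = 1.01732
KRW→MXN→THB→SEK→KRW: 0.01197 × 1.846 × 0.2988 × 139.9 = 0.92369
SEK→MXN→THB→AED→SEK: 1.592 × 1.846 × 0.09551 × 3.217 = 0.90297
SEK→MXN→THB→SEK: 1.592 × 1.846 × 0.2988 = 0.87812
SEK→AED→THB→SEK: 0.2901 × 9.701 × 0.2988 = 0.84090
Maximum is KRW→MXN→SEK→KRW at 1.0173; arbitrage exists.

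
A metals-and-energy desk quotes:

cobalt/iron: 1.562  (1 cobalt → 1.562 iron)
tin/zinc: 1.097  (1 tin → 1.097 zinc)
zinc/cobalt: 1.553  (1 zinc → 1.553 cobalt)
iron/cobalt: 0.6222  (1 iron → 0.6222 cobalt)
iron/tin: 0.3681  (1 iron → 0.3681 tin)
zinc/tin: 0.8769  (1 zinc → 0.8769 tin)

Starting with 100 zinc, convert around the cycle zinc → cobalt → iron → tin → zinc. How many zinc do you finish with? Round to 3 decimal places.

97.955

100 zinc × 1.553 = 155.3 cobalt
155.3 cobalt × 1.562 = 242.5786 iron
242.5786 iron × 0.3681 = 89.29318266 tin
89.29318266 tin × 1.097 = 97.95462137802 zinc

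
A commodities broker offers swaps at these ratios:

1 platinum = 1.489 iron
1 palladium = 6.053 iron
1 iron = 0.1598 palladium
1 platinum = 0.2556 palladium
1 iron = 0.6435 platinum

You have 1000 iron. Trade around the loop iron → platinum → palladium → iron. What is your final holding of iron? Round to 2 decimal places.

1000 iron × 0.6435 = 643.5 platinum
643.5 platinum × 0.2556 = 164.4786 palladium
164.4786 palladium × 6.053 = 995.5889658 iron

995.59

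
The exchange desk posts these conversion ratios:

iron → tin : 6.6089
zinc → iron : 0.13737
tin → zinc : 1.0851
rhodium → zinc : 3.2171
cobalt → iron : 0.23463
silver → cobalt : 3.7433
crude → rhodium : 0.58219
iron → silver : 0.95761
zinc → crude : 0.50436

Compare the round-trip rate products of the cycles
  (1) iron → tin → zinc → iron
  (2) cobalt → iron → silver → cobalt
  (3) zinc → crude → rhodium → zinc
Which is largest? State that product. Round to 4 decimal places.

(1) 6.6089 × 1.0851 × 0.13737 = 0.98512
(2) 0.23463 × 0.95761 × 3.7433 = 0.84106
(3) 0.50436 × 0.58219 × 3.2171 = 0.94465
Highest is cycle (1) at 0.9851 (≤1, no arbitrage).

0.9851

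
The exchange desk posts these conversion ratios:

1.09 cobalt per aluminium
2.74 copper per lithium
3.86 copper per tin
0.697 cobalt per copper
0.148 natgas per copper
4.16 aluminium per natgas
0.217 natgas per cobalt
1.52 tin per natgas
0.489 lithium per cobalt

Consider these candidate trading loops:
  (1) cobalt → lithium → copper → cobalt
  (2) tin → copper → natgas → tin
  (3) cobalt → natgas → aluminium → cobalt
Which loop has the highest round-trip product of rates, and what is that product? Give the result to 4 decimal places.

0.9840

(1) 0.489 × 2.74 × 0.697 = 0.93388
(2) 3.86 × 0.148 × 1.52 = 0.86835
(3) 0.217 × 4.16 × 1.09 = 0.98396
Highest is cycle (3) at 0.9840 (≤1, no arbitrage).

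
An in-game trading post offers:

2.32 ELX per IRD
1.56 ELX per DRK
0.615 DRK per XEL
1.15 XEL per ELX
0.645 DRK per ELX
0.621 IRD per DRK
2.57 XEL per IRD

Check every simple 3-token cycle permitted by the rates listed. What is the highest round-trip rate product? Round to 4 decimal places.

1.1033

ELX→XEL→DRK→ELX: 1.15 × 0.615 × 1.56 = 1.10331
XEL→DRK→IRD→XEL: 0.615 × 0.621 × 2.57 = 0.98152
ELX→DRK→IRD→ELX: 0.645 × 0.621 × 2.32 = 0.92926
Maximum is ELX→XEL→DRK→ELX at 1.1033; arbitrage exists.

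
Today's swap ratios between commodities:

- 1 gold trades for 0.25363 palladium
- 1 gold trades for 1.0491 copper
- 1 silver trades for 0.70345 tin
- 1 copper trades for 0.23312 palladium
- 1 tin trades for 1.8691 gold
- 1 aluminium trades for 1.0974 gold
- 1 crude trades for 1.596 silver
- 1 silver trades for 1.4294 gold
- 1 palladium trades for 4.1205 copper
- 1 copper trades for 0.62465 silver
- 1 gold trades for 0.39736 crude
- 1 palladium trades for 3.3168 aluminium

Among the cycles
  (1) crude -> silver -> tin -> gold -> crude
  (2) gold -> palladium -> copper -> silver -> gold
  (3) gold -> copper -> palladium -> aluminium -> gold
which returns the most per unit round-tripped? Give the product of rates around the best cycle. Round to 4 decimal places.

(1) 1.596 × 0.70345 × 1.8691 × 0.39736 = 0.83384
(2) 0.25363 × 4.1205 × 0.62465 × 1.4294 = 0.93313
(3) 1.0491 × 0.23312 × 3.3168 × 1.0974 = 0.89019
Highest is cycle (2) at 0.9331 (≤1, no arbitrage).

0.9331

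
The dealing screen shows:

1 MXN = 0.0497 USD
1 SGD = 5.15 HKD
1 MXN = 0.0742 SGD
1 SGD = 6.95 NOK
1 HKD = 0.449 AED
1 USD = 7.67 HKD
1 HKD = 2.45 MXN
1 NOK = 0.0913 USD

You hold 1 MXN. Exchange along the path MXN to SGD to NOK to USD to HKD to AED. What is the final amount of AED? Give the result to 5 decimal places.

1 MXN × 0.0742 = 0.0742 SGD
0.0742 SGD × 6.95 = 0.51569 NOK
0.51569 NOK × 0.0913 = 0.047082497 USD
0.047082497 USD × 7.67 = 0.36112275199 HKD
0.36112275199 HKD × 0.449 = 0.16214411564351 AED

0.16214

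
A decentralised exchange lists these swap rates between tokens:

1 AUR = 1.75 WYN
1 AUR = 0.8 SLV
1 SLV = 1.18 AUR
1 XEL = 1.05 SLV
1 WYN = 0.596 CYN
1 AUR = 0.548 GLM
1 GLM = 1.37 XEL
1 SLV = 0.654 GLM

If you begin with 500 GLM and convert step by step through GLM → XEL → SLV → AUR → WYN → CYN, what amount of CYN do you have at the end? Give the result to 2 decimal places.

500 GLM × 1.37 = 685 XEL
685 XEL × 1.05 = 719.25 SLV
719.25 SLV × 1.18 = 848.715 AUR
848.715 AUR × 1.75 = 1485.25125 WYN
1485.25125 WYN × 0.596 = 885.209745 CYN

885.21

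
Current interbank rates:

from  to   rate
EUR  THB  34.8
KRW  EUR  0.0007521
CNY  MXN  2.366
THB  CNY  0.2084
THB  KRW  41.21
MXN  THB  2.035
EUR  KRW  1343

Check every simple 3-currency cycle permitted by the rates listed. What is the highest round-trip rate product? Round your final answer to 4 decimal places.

1.0786

KRW→EUR→THB→KRW: 0.0007521 × 34.8 × 41.21 = 1.07859
CNY→MXN→THB→CNY: 2.366 × 2.035 × 0.2084 = 1.00341
Maximum is KRW→EUR→THB→KRW at 1.0786; arbitrage exists.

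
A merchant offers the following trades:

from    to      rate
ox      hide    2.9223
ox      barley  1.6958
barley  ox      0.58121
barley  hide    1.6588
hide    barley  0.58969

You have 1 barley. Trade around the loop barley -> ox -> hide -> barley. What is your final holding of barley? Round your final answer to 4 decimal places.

1.0016

1 barley × 0.58121 = 0.58121 ox
0.58121 ox × 2.9223 = 1.698469983 hide
1.698469983 hide × 0.58969 = 1.00157076427527 barley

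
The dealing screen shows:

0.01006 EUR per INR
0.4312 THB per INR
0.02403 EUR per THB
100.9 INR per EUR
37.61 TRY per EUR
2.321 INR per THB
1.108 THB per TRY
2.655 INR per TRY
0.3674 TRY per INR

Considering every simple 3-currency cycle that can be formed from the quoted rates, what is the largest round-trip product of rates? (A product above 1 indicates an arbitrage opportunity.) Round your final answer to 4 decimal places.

1.0455

THB→EUR→INR→THB: 0.02403 × 100.9 × 0.4312 = 1.04550
EUR→TRY→INR→EUR: 37.61 × 2.655 × 0.01006 = 1.00454
THB→EUR→TRY→THB: 0.02403 × 37.61 × 1.108 = 1.00138
THB→INR→TRY→THB: 2.321 × 0.3674 × 1.108 = 0.94483
Maximum is THB→EUR→INR→THB at 1.0455; arbitrage exists.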